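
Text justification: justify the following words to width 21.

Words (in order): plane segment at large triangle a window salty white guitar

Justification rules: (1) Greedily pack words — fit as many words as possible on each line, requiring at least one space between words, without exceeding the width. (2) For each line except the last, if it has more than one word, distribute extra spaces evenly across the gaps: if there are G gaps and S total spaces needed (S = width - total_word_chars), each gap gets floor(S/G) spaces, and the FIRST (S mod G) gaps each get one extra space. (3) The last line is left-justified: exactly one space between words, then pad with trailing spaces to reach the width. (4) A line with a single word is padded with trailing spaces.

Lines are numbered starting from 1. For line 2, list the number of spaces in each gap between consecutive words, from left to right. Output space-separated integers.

Line 1: ['plane', 'segment', 'at'] (min_width=16, slack=5)
Line 2: ['large', 'triangle', 'a'] (min_width=16, slack=5)
Line 3: ['window', 'salty', 'white'] (min_width=18, slack=3)
Line 4: ['guitar'] (min_width=6, slack=15)

Answer: 4 3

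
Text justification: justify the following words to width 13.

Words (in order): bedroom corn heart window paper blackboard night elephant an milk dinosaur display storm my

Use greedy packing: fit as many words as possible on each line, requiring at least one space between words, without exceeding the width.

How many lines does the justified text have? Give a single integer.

Answer: 9

Derivation:
Line 1: ['bedroom', 'corn'] (min_width=12, slack=1)
Line 2: ['heart', 'window'] (min_width=12, slack=1)
Line 3: ['paper'] (min_width=5, slack=8)
Line 4: ['blackboard'] (min_width=10, slack=3)
Line 5: ['night'] (min_width=5, slack=8)
Line 6: ['elephant', 'an'] (min_width=11, slack=2)
Line 7: ['milk', 'dinosaur'] (min_width=13, slack=0)
Line 8: ['display', 'storm'] (min_width=13, slack=0)
Line 9: ['my'] (min_width=2, slack=11)
Total lines: 9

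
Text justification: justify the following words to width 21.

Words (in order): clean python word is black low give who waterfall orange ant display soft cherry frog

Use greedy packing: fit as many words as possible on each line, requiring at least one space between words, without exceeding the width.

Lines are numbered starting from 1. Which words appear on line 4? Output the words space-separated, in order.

Answer: display soft cherry

Derivation:
Line 1: ['clean', 'python', 'word', 'is'] (min_width=20, slack=1)
Line 2: ['black', 'low', 'give', 'who'] (min_width=18, slack=3)
Line 3: ['waterfall', 'orange', 'ant'] (min_width=20, slack=1)
Line 4: ['display', 'soft', 'cherry'] (min_width=19, slack=2)
Line 5: ['frog'] (min_width=4, slack=17)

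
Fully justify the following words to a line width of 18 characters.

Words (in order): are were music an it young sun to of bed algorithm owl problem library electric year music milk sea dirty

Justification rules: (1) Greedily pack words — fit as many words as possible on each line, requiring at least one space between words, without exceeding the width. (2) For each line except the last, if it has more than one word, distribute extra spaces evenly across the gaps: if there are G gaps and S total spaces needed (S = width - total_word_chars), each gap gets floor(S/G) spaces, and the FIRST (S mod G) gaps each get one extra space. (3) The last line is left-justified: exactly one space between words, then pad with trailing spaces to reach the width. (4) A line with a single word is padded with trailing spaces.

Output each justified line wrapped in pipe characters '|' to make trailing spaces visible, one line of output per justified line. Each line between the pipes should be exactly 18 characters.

Answer: |are  were music an|
|it young sun to of|
|bed  algorithm owl|
|problem    library|
|electric      year|
|music   milk   sea|
|dirty             |

Derivation:
Line 1: ['are', 'were', 'music', 'an'] (min_width=17, slack=1)
Line 2: ['it', 'young', 'sun', 'to', 'of'] (min_width=18, slack=0)
Line 3: ['bed', 'algorithm', 'owl'] (min_width=17, slack=1)
Line 4: ['problem', 'library'] (min_width=15, slack=3)
Line 5: ['electric', 'year'] (min_width=13, slack=5)
Line 6: ['music', 'milk', 'sea'] (min_width=14, slack=4)
Line 7: ['dirty'] (min_width=5, slack=13)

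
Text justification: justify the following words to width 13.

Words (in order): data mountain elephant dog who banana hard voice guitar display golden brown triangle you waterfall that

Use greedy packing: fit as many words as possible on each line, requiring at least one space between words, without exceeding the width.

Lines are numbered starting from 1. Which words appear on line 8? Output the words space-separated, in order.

Line 1: ['data', 'mountain'] (min_width=13, slack=0)
Line 2: ['elephant', 'dog'] (min_width=12, slack=1)
Line 3: ['who', 'banana'] (min_width=10, slack=3)
Line 4: ['hard', 'voice'] (min_width=10, slack=3)
Line 5: ['guitar'] (min_width=6, slack=7)
Line 6: ['display'] (min_width=7, slack=6)
Line 7: ['golden', 'brown'] (min_width=12, slack=1)
Line 8: ['triangle', 'you'] (min_width=12, slack=1)
Line 9: ['waterfall'] (min_width=9, slack=4)
Line 10: ['that'] (min_width=4, slack=9)

Answer: triangle you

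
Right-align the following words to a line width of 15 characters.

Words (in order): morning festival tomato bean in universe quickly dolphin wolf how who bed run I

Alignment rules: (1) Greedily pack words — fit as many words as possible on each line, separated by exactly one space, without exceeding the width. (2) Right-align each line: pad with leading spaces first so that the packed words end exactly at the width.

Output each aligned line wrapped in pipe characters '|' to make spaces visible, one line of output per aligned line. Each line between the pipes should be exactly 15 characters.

Answer: |        morning|
|festival tomato|
|        bean in|
|       universe|
|quickly dolphin|
|   wolf how who|
|      bed run I|

Derivation:
Line 1: ['morning'] (min_width=7, slack=8)
Line 2: ['festival', 'tomato'] (min_width=15, slack=0)
Line 3: ['bean', 'in'] (min_width=7, slack=8)
Line 4: ['universe'] (min_width=8, slack=7)
Line 5: ['quickly', 'dolphin'] (min_width=15, slack=0)
Line 6: ['wolf', 'how', 'who'] (min_width=12, slack=3)
Line 7: ['bed', 'run', 'I'] (min_width=9, slack=6)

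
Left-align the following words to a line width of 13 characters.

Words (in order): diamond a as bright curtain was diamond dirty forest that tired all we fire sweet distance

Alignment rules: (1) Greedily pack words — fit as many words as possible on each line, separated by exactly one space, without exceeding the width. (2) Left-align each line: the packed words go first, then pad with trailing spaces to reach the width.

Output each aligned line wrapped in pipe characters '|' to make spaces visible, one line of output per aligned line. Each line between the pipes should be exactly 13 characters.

Line 1: ['diamond', 'a', 'as'] (min_width=12, slack=1)
Line 2: ['bright'] (min_width=6, slack=7)
Line 3: ['curtain', 'was'] (min_width=11, slack=2)
Line 4: ['diamond', 'dirty'] (min_width=13, slack=0)
Line 5: ['forest', 'that'] (min_width=11, slack=2)
Line 6: ['tired', 'all', 'we'] (min_width=12, slack=1)
Line 7: ['fire', 'sweet'] (min_width=10, slack=3)
Line 8: ['distance'] (min_width=8, slack=5)

Answer: |diamond a as |
|bright       |
|curtain was  |
|diamond dirty|
|forest that  |
|tired all we |
|fire sweet   |
|distance     |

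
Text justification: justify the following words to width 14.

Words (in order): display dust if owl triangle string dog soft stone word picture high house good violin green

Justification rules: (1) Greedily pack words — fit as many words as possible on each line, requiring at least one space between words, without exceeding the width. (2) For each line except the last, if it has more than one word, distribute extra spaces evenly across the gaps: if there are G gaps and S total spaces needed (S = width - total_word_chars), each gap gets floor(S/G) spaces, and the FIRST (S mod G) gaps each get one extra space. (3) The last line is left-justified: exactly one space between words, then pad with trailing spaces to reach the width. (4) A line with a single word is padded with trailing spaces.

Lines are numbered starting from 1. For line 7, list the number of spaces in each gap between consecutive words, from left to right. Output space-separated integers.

Line 1: ['display', 'dust'] (min_width=12, slack=2)
Line 2: ['if', 'owl'] (min_width=6, slack=8)
Line 3: ['triangle'] (min_width=8, slack=6)
Line 4: ['string', 'dog'] (min_width=10, slack=4)
Line 5: ['soft', 'stone'] (min_width=10, slack=4)
Line 6: ['word', 'picture'] (min_width=12, slack=2)
Line 7: ['high', 'house'] (min_width=10, slack=4)
Line 8: ['good', 'violin'] (min_width=11, slack=3)
Line 9: ['green'] (min_width=5, slack=9)

Answer: 5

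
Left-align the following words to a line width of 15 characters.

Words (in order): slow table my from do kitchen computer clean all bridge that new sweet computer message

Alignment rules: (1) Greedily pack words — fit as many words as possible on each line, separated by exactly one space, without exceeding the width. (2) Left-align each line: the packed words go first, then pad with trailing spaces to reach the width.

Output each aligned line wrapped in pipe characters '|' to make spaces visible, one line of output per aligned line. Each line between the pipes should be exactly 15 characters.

Line 1: ['slow', 'table', 'my'] (min_width=13, slack=2)
Line 2: ['from', 'do', 'kitchen'] (min_width=15, slack=0)
Line 3: ['computer', 'clean'] (min_width=14, slack=1)
Line 4: ['all', 'bridge', 'that'] (min_width=15, slack=0)
Line 5: ['new', 'sweet'] (min_width=9, slack=6)
Line 6: ['computer'] (min_width=8, slack=7)
Line 7: ['message'] (min_width=7, slack=8)

Answer: |slow table my  |
|from do kitchen|
|computer clean |
|all bridge that|
|new sweet      |
|computer       |
|message        |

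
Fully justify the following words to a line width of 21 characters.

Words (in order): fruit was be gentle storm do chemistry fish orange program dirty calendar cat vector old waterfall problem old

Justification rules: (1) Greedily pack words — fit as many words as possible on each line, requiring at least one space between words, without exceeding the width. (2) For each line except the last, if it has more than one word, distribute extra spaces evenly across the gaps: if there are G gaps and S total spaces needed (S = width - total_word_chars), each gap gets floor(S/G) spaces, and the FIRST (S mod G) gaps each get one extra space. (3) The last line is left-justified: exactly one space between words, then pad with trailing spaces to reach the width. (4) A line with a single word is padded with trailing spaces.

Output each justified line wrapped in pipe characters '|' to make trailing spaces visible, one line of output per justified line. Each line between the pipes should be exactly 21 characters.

Answer: |fruit  was  be gentle|
|storm   do  chemistry|
|fish  orange  program|
|dirty   calendar  cat|
|vector  old waterfall|
|problem old          |

Derivation:
Line 1: ['fruit', 'was', 'be', 'gentle'] (min_width=19, slack=2)
Line 2: ['storm', 'do', 'chemistry'] (min_width=18, slack=3)
Line 3: ['fish', 'orange', 'program'] (min_width=19, slack=2)
Line 4: ['dirty', 'calendar', 'cat'] (min_width=18, slack=3)
Line 5: ['vector', 'old', 'waterfall'] (min_width=20, slack=1)
Line 6: ['problem', 'old'] (min_width=11, slack=10)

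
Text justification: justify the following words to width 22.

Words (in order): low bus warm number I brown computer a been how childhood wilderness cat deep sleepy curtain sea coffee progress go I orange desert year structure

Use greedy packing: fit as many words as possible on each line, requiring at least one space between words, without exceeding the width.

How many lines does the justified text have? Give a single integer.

Line 1: ['low', 'bus', 'warm', 'number', 'I'] (min_width=21, slack=1)
Line 2: ['brown', 'computer', 'a', 'been'] (min_width=21, slack=1)
Line 3: ['how', 'childhood'] (min_width=13, slack=9)
Line 4: ['wilderness', 'cat', 'deep'] (min_width=19, slack=3)
Line 5: ['sleepy', 'curtain', 'sea'] (min_width=18, slack=4)
Line 6: ['coffee', 'progress', 'go', 'I'] (min_width=20, slack=2)
Line 7: ['orange', 'desert', 'year'] (min_width=18, slack=4)
Line 8: ['structure'] (min_width=9, slack=13)
Total lines: 8

Answer: 8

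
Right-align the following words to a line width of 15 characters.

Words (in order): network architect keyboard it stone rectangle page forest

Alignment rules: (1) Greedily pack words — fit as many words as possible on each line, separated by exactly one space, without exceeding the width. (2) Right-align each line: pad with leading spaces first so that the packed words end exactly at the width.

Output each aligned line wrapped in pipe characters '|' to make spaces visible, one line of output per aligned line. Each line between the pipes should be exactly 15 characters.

Line 1: ['network'] (min_width=7, slack=8)
Line 2: ['architect'] (min_width=9, slack=6)
Line 3: ['keyboard', 'it'] (min_width=11, slack=4)
Line 4: ['stone', 'rectangle'] (min_width=15, slack=0)
Line 5: ['page', 'forest'] (min_width=11, slack=4)

Answer: |        network|
|      architect|
|    keyboard it|
|stone rectangle|
|    page forest|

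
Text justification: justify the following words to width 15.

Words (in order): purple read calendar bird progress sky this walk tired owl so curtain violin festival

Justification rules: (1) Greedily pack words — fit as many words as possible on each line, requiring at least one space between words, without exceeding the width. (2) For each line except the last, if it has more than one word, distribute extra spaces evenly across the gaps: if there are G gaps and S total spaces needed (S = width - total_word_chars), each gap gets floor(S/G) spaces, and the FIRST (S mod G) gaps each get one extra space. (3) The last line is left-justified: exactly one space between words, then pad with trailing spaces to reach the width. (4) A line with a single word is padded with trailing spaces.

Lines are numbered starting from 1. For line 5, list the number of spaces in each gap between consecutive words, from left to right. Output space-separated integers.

Line 1: ['purple', 'read'] (min_width=11, slack=4)
Line 2: ['calendar', 'bird'] (min_width=13, slack=2)
Line 3: ['progress', 'sky'] (min_width=12, slack=3)
Line 4: ['this', 'walk', 'tired'] (min_width=15, slack=0)
Line 5: ['owl', 'so', 'curtain'] (min_width=14, slack=1)
Line 6: ['violin', 'festival'] (min_width=15, slack=0)

Answer: 2 1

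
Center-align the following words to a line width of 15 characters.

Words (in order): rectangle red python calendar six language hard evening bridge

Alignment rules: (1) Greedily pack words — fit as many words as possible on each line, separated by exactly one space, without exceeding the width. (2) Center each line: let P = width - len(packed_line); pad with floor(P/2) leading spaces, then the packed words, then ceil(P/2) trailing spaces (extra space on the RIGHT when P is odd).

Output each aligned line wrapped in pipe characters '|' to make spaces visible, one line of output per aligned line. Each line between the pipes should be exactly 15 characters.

Answer: | rectangle red |
|python calendar|
| six language  |
| hard evening  |
|    bridge     |

Derivation:
Line 1: ['rectangle', 'red'] (min_width=13, slack=2)
Line 2: ['python', 'calendar'] (min_width=15, slack=0)
Line 3: ['six', 'language'] (min_width=12, slack=3)
Line 4: ['hard', 'evening'] (min_width=12, slack=3)
Line 5: ['bridge'] (min_width=6, slack=9)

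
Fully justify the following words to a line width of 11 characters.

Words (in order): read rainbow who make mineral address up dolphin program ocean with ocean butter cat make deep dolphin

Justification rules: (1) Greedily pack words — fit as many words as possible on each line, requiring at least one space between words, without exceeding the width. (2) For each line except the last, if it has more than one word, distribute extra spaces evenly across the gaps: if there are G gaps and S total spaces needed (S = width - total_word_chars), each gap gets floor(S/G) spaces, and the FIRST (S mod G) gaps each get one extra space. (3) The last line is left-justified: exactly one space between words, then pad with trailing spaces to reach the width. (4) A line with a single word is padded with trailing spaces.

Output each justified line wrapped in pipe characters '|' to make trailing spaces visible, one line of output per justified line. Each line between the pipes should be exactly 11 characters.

Answer: |read       |
|rainbow who|
|make       |
|mineral    |
|address  up|
|dolphin    |
|program    |
|ocean  with|
|ocean      |
|butter  cat|
|make   deep|
|dolphin    |

Derivation:
Line 1: ['read'] (min_width=4, slack=7)
Line 2: ['rainbow', 'who'] (min_width=11, slack=0)
Line 3: ['make'] (min_width=4, slack=7)
Line 4: ['mineral'] (min_width=7, slack=4)
Line 5: ['address', 'up'] (min_width=10, slack=1)
Line 6: ['dolphin'] (min_width=7, slack=4)
Line 7: ['program'] (min_width=7, slack=4)
Line 8: ['ocean', 'with'] (min_width=10, slack=1)
Line 9: ['ocean'] (min_width=5, slack=6)
Line 10: ['butter', 'cat'] (min_width=10, slack=1)
Line 11: ['make', 'deep'] (min_width=9, slack=2)
Line 12: ['dolphin'] (min_width=7, slack=4)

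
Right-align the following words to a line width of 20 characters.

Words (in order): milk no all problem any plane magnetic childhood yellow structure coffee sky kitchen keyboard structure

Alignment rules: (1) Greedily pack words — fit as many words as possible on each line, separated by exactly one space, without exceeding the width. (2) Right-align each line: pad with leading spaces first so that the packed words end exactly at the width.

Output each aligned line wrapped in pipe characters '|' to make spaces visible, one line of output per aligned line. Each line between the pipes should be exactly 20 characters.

Answer: | milk no all problem|
|  any plane magnetic|
|    childhood yellow|
|structure coffee sky|
|    kitchen keyboard|
|           structure|

Derivation:
Line 1: ['milk', 'no', 'all', 'problem'] (min_width=19, slack=1)
Line 2: ['any', 'plane', 'magnetic'] (min_width=18, slack=2)
Line 3: ['childhood', 'yellow'] (min_width=16, slack=4)
Line 4: ['structure', 'coffee', 'sky'] (min_width=20, slack=0)
Line 5: ['kitchen', 'keyboard'] (min_width=16, slack=4)
Line 6: ['structure'] (min_width=9, slack=11)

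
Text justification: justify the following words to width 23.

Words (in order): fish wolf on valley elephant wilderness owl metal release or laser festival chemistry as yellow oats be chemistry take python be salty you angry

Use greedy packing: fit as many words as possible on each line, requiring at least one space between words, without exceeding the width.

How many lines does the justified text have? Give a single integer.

Line 1: ['fish', 'wolf', 'on', 'valley'] (min_width=19, slack=4)
Line 2: ['elephant', 'wilderness', 'owl'] (min_width=23, slack=0)
Line 3: ['metal', 'release', 'or', 'laser'] (min_width=22, slack=1)
Line 4: ['festival', 'chemistry', 'as'] (min_width=21, slack=2)
Line 5: ['yellow', 'oats', 'be'] (min_width=14, slack=9)
Line 6: ['chemistry', 'take', 'python'] (min_width=21, slack=2)
Line 7: ['be', 'salty', 'you', 'angry'] (min_width=18, slack=5)
Total lines: 7

Answer: 7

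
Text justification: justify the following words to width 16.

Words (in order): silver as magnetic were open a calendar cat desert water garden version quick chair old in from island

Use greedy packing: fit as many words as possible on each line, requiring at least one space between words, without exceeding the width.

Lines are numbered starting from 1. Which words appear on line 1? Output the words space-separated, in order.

Line 1: ['silver', 'as'] (min_width=9, slack=7)
Line 2: ['magnetic', 'were'] (min_width=13, slack=3)
Line 3: ['open', 'a', 'calendar'] (min_width=15, slack=1)
Line 4: ['cat', 'desert', 'water'] (min_width=16, slack=0)
Line 5: ['garden', 'version'] (min_width=14, slack=2)
Line 6: ['quick', 'chair', 'old'] (min_width=15, slack=1)
Line 7: ['in', 'from', 'island'] (min_width=14, slack=2)

Answer: silver as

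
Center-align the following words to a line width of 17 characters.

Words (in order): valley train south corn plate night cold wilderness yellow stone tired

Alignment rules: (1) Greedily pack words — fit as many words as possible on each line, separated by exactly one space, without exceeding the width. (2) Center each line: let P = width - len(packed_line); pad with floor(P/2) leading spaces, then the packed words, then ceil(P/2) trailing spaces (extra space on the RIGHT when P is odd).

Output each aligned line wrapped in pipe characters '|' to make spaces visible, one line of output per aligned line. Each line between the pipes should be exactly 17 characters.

Answer: |  valley train   |
|south corn plate |
|   night cold    |
|wilderness yellow|
|   stone tired   |

Derivation:
Line 1: ['valley', 'train'] (min_width=12, slack=5)
Line 2: ['south', 'corn', 'plate'] (min_width=16, slack=1)
Line 3: ['night', 'cold'] (min_width=10, slack=7)
Line 4: ['wilderness', 'yellow'] (min_width=17, slack=0)
Line 5: ['stone', 'tired'] (min_width=11, slack=6)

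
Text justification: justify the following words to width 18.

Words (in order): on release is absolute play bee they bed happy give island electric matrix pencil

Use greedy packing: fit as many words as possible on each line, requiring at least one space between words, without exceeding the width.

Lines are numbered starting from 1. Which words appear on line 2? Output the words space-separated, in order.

Answer: absolute play bee

Derivation:
Line 1: ['on', 'release', 'is'] (min_width=13, slack=5)
Line 2: ['absolute', 'play', 'bee'] (min_width=17, slack=1)
Line 3: ['they', 'bed', 'happy'] (min_width=14, slack=4)
Line 4: ['give', 'island'] (min_width=11, slack=7)
Line 5: ['electric', 'matrix'] (min_width=15, slack=3)
Line 6: ['pencil'] (min_width=6, slack=12)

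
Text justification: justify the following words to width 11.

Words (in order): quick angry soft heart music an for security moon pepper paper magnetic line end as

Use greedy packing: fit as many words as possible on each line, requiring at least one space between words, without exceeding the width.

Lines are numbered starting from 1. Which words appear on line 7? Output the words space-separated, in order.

Answer: paper

Derivation:
Line 1: ['quick', 'angry'] (min_width=11, slack=0)
Line 2: ['soft', 'heart'] (min_width=10, slack=1)
Line 3: ['music', 'an'] (min_width=8, slack=3)
Line 4: ['for'] (min_width=3, slack=8)
Line 5: ['security'] (min_width=8, slack=3)
Line 6: ['moon', 'pepper'] (min_width=11, slack=0)
Line 7: ['paper'] (min_width=5, slack=6)
Line 8: ['magnetic'] (min_width=8, slack=3)
Line 9: ['line', 'end', 'as'] (min_width=11, slack=0)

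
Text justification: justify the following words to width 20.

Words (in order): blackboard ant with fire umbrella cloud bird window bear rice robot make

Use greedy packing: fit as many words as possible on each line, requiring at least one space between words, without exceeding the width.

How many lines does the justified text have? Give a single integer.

Line 1: ['blackboard', 'ant', 'with'] (min_width=19, slack=1)
Line 2: ['fire', 'umbrella', 'cloud'] (min_width=19, slack=1)
Line 3: ['bird', 'window', 'bear'] (min_width=16, slack=4)
Line 4: ['rice', 'robot', 'make'] (min_width=15, slack=5)
Total lines: 4

Answer: 4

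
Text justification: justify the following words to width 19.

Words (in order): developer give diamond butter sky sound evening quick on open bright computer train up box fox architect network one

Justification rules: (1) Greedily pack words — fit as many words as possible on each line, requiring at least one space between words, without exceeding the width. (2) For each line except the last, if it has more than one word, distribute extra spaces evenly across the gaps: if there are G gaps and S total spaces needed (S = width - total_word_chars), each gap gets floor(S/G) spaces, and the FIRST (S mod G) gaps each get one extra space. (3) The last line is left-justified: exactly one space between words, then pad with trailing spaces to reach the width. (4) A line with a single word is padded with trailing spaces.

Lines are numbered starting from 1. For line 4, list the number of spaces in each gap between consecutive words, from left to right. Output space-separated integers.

Line 1: ['developer', 'give'] (min_width=14, slack=5)
Line 2: ['diamond', 'butter', 'sky'] (min_width=18, slack=1)
Line 3: ['sound', 'evening', 'quick'] (min_width=19, slack=0)
Line 4: ['on', 'open', 'bright'] (min_width=14, slack=5)
Line 5: ['computer', 'train', 'up'] (min_width=17, slack=2)
Line 6: ['box', 'fox', 'architect'] (min_width=17, slack=2)
Line 7: ['network', 'one'] (min_width=11, slack=8)

Answer: 4 3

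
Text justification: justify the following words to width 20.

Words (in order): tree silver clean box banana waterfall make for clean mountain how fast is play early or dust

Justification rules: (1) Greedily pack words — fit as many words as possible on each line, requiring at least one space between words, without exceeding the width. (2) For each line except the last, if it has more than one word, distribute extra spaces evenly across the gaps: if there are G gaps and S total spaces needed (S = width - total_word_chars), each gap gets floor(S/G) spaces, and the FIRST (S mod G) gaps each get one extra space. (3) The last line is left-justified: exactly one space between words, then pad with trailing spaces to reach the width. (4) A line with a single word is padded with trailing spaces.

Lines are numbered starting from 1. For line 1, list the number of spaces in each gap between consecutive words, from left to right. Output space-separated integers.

Answer: 3 2

Derivation:
Line 1: ['tree', 'silver', 'clean'] (min_width=17, slack=3)
Line 2: ['box', 'banana', 'waterfall'] (min_width=20, slack=0)
Line 3: ['make', 'for', 'clean'] (min_width=14, slack=6)
Line 4: ['mountain', 'how', 'fast', 'is'] (min_width=20, slack=0)
Line 5: ['play', 'early', 'or', 'dust'] (min_width=18, slack=2)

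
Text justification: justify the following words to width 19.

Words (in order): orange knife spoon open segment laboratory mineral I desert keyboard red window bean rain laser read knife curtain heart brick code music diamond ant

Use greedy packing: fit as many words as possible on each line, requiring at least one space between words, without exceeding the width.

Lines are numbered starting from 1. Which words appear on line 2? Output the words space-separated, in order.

Line 1: ['orange', 'knife', 'spoon'] (min_width=18, slack=1)
Line 2: ['open', 'segment'] (min_width=12, slack=7)
Line 3: ['laboratory', 'mineral'] (min_width=18, slack=1)
Line 4: ['I', 'desert', 'keyboard'] (min_width=17, slack=2)
Line 5: ['red', 'window', 'bean'] (min_width=15, slack=4)
Line 6: ['rain', 'laser', 'read'] (min_width=15, slack=4)
Line 7: ['knife', 'curtain', 'heart'] (min_width=19, slack=0)
Line 8: ['brick', 'code', 'music'] (min_width=16, slack=3)
Line 9: ['diamond', 'ant'] (min_width=11, slack=8)

Answer: open segment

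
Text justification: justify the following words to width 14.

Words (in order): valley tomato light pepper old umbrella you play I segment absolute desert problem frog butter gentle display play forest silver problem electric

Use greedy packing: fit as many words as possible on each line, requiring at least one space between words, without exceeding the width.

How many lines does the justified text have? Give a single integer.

Line 1: ['valley', 'tomato'] (min_width=13, slack=1)
Line 2: ['light', 'pepper'] (min_width=12, slack=2)
Line 3: ['old', 'umbrella'] (min_width=12, slack=2)
Line 4: ['you', 'play', 'I'] (min_width=10, slack=4)
Line 5: ['segment'] (min_width=7, slack=7)
Line 6: ['absolute'] (min_width=8, slack=6)
Line 7: ['desert', 'problem'] (min_width=14, slack=0)
Line 8: ['frog', 'butter'] (min_width=11, slack=3)
Line 9: ['gentle', 'display'] (min_width=14, slack=0)
Line 10: ['play', 'forest'] (min_width=11, slack=3)
Line 11: ['silver', 'problem'] (min_width=14, slack=0)
Line 12: ['electric'] (min_width=8, slack=6)
Total lines: 12

Answer: 12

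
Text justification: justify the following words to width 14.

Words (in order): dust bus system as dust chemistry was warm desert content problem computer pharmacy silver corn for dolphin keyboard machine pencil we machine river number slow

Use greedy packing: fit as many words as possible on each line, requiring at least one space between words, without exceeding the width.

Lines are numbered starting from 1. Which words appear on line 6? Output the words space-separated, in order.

Answer: problem

Derivation:
Line 1: ['dust', 'bus'] (min_width=8, slack=6)
Line 2: ['system', 'as', 'dust'] (min_width=14, slack=0)
Line 3: ['chemistry', 'was'] (min_width=13, slack=1)
Line 4: ['warm', 'desert'] (min_width=11, slack=3)
Line 5: ['content'] (min_width=7, slack=7)
Line 6: ['problem'] (min_width=7, slack=7)
Line 7: ['computer'] (min_width=8, slack=6)
Line 8: ['pharmacy'] (min_width=8, slack=6)
Line 9: ['silver', 'corn'] (min_width=11, slack=3)
Line 10: ['for', 'dolphin'] (min_width=11, slack=3)
Line 11: ['keyboard'] (min_width=8, slack=6)
Line 12: ['machine', 'pencil'] (min_width=14, slack=0)
Line 13: ['we', 'machine'] (min_width=10, slack=4)
Line 14: ['river', 'number'] (min_width=12, slack=2)
Line 15: ['slow'] (min_width=4, slack=10)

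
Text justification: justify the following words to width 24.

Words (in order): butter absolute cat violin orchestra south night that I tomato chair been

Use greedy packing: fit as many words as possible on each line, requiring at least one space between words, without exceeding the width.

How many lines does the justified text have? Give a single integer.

Answer: 4

Derivation:
Line 1: ['butter', 'absolute', 'cat'] (min_width=19, slack=5)
Line 2: ['violin', 'orchestra', 'south'] (min_width=22, slack=2)
Line 3: ['night', 'that', 'I', 'tomato'] (min_width=19, slack=5)
Line 4: ['chair', 'been'] (min_width=10, slack=14)
Total lines: 4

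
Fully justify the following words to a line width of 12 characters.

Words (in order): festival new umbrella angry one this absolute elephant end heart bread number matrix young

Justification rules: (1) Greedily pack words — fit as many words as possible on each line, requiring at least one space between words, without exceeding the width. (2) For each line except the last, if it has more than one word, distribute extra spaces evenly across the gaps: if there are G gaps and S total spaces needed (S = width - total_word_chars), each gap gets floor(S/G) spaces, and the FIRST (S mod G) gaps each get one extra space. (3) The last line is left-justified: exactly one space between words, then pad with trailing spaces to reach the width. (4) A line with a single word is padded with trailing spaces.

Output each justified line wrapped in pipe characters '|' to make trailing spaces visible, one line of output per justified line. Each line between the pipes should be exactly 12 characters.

Answer: |festival new|
|umbrella    |
|angry    one|
|this        |
|absolute    |
|elephant end|
|heart  bread|
|number      |
|matrix young|

Derivation:
Line 1: ['festival', 'new'] (min_width=12, slack=0)
Line 2: ['umbrella'] (min_width=8, slack=4)
Line 3: ['angry', 'one'] (min_width=9, slack=3)
Line 4: ['this'] (min_width=4, slack=8)
Line 5: ['absolute'] (min_width=8, slack=4)
Line 6: ['elephant', 'end'] (min_width=12, slack=0)
Line 7: ['heart', 'bread'] (min_width=11, slack=1)
Line 8: ['number'] (min_width=6, slack=6)
Line 9: ['matrix', 'young'] (min_width=12, slack=0)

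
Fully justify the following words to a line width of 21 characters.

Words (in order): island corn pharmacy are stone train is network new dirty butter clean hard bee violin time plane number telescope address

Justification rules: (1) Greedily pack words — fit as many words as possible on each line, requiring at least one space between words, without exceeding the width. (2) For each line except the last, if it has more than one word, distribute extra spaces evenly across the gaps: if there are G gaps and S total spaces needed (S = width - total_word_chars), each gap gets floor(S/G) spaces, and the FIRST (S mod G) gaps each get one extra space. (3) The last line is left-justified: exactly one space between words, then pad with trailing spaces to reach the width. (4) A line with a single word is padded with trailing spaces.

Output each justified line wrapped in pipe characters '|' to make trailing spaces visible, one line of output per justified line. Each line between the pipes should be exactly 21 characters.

Line 1: ['island', 'corn', 'pharmacy'] (min_width=20, slack=1)
Line 2: ['are', 'stone', 'train', 'is'] (min_width=18, slack=3)
Line 3: ['network', 'new', 'dirty'] (min_width=17, slack=4)
Line 4: ['butter', 'clean', 'hard', 'bee'] (min_width=21, slack=0)
Line 5: ['violin', 'time', 'plane'] (min_width=17, slack=4)
Line 6: ['number', 'telescope'] (min_width=16, slack=5)
Line 7: ['address'] (min_width=7, slack=14)

Answer: |island  corn pharmacy|
|are  stone  train  is|
|network   new   dirty|
|butter clean hard bee|
|violin   time   plane|
|number      telescope|
|address              |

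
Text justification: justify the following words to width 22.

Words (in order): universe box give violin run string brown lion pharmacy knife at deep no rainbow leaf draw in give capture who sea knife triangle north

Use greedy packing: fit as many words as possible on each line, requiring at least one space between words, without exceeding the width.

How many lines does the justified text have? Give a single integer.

Line 1: ['universe', 'box', 'give'] (min_width=17, slack=5)
Line 2: ['violin', 'run', 'string'] (min_width=17, slack=5)
Line 3: ['brown', 'lion', 'pharmacy'] (min_width=19, slack=3)
Line 4: ['knife', 'at', 'deep', 'no'] (min_width=16, slack=6)
Line 5: ['rainbow', 'leaf', 'draw', 'in'] (min_width=20, slack=2)
Line 6: ['give', 'capture', 'who', 'sea'] (min_width=20, slack=2)
Line 7: ['knife', 'triangle', 'north'] (min_width=20, slack=2)
Total lines: 7

Answer: 7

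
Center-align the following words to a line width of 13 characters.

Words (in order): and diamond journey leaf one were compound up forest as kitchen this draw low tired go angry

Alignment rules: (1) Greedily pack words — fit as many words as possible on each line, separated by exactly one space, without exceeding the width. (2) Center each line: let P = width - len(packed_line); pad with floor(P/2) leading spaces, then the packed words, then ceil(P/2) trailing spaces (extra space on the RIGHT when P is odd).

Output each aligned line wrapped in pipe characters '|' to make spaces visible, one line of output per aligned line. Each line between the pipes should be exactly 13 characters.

Line 1: ['and', 'diamond'] (min_width=11, slack=2)
Line 2: ['journey', 'leaf'] (min_width=12, slack=1)
Line 3: ['one', 'were'] (min_width=8, slack=5)
Line 4: ['compound', 'up'] (min_width=11, slack=2)
Line 5: ['forest', 'as'] (min_width=9, slack=4)
Line 6: ['kitchen', 'this'] (min_width=12, slack=1)
Line 7: ['draw', 'low'] (min_width=8, slack=5)
Line 8: ['tired', 'go'] (min_width=8, slack=5)
Line 9: ['angry'] (min_width=5, slack=8)

Answer: | and diamond |
|journey leaf |
|  one were   |
| compound up |
|  forest as  |
|kitchen this |
|  draw low   |
|  tired go   |
|    angry    |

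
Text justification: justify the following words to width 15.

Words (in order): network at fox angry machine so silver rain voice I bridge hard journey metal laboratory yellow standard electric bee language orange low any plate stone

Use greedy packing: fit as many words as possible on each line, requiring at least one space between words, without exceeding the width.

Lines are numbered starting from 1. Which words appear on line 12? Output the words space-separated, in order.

Answer: stone

Derivation:
Line 1: ['network', 'at', 'fox'] (min_width=14, slack=1)
Line 2: ['angry', 'machine'] (min_width=13, slack=2)
Line 3: ['so', 'silver', 'rain'] (min_width=14, slack=1)
Line 4: ['voice', 'I', 'bridge'] (min_width=14, slack=1)
Line 5: ['hard', 'journey'] (min_width=12, slack=3)
Line 6: ['metal'] (min_width=5, slack=10)
Line 7: ['laboratory'] (min_width=10, slack=5)
Line 8: ['yellow', 'standard'] (min_width=15, slack=0)
Line 9: ['electric', 'bee'] (min_width=12, slack=3)
Line 10: ['language', 'orange'] (min_width=15, slack=0)
Line 11: ['low', 'any', 'plate'] (min_width=13, slack=2)
Line 12: ['stone'] (min_width=5, slack=10)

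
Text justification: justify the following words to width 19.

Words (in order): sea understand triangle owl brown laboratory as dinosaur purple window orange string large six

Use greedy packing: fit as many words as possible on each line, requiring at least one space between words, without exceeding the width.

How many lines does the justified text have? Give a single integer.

Answer: 6

Derivation:
Line 1: ['sea', 'understand'] (min_width=14, slack=5)
Line 2: ['triangle', 'owl', 'brown'] (min_width=18, slack=1)
Line 3: ['laboratory', 'as'] (min_width=13, slack=6)
Line 4: ['dinosaur', 'purple'] (min_width=15, slack=4)
Line 5: ['window', 'orange'] (min_width=13, slack=6)
Line 6: ['string', 'large', 'six'] (min_width=16, slack=3)
Total lines: 6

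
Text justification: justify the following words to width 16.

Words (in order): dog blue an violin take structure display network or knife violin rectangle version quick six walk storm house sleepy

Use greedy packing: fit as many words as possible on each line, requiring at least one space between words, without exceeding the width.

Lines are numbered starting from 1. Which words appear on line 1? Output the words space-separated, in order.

Line 1: ['dog', 'blue', 'an'] (min_width=11, slack=5)
Line 2: ['violin', 'take'] (min_width=11, slack=5)
Line 3: ['structure'] (min_width=9, slack=7)
Line 4: ['display', 'network'] (min_width=15, slack=1)
Line 5: ['or', 'knife', 'violin'] (min_width=15, slack=1)
Line 6: ['rectangle'] (min_width=9, slack=7)
Line 7: ['version', 'quick'] (min_width=13, slack=3)
Line 8: ['six', 'walk', 'storm'] (min_width=14, slack=2)
Line 9: ['house', 'sleepy'] (min_width=12, slack=4)

Answer: dog blue an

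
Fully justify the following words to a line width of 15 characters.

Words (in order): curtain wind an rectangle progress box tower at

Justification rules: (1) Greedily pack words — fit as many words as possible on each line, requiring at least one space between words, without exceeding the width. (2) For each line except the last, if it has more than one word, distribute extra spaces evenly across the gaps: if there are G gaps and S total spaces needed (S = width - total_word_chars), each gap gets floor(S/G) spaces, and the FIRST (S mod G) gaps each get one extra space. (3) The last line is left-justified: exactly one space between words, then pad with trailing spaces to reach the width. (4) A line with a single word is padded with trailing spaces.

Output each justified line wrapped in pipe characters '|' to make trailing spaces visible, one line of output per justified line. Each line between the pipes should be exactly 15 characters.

Line 1: ['curtain', 'wind', 'an'] (min_width=15, slack=0)
Line 2: ['rectangle'] (min_width=9, slack=6)
Line 3: ['progress', 'box'] (min_width=12, slack=3)
Line 4: ['tower', 'at'] (min_width=8, slack=7)

Answer: |curtain wind an|
|rectangle      |
|progress    box|
|tower at       |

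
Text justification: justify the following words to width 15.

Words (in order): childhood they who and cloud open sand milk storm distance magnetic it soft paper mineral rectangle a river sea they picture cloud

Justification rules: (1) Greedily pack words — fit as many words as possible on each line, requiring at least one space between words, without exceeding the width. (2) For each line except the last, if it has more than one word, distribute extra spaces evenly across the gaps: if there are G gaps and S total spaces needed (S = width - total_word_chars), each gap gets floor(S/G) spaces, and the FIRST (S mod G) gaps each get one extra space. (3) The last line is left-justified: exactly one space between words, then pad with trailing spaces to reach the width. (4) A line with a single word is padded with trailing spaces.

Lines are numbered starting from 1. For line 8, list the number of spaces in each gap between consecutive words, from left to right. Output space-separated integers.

Line 1: ['childhood', 'they'] (min_width=14, slack=1)
Line 2: ['who', 'and', 'cloud'] (min_width=13, slack=2)
Line 3: ['open', 'sand', 'milk'] (min_width=14, slack=1)
Line 4: ['storm', 'distance'] (min_width=14, slack=1)
Line 5: ['magnetic', 'it'] (min_width=11, slack=4)
Line 6: ['soft', 'paper'] (min_width=10, slack=5)
Line 7: ['mineral'] (min_width=7, slack=8)
Line 8: ['rectangle', 'a'] (min_width=11, slack=4)
Line 9: ['river', 'sea', 'they'] (min_width=14, slack=1)
Line 10: ['picture', 'cloud'] (min_width=13, slack=2)

Answer: 5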